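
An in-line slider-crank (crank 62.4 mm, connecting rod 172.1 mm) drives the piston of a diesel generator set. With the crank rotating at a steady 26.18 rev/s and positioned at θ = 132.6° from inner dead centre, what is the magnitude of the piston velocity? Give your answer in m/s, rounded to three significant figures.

5.63

ω = 2π·26.2 = 164.5 rad/s
For an in-line slider-crank, x = r cosθ + √(L² − r² sin²θ), so v = −rω sinθ·[1 + r cosθ/√(L² − r² sin²θ)].
With r = 0.0624 m, L = 0.1721 m, θ = 132.6°: √(L² − r² sin²θ) = 0.16586 m.
v = −0.0624·164.5·0.73610·[1 + 0.0624·-0.67688/0.16586] = -5.6315 m/s.
|v| = 5.6315 m/s.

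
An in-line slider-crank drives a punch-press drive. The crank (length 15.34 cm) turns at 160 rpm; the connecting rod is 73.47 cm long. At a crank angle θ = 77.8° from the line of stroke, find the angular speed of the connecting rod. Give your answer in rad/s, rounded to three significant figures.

0.755

ω = 16.76 rad/s (converted from 160 rpm).
The rod makes angle φ with the slider axis where L sinφ = r sinθ; differentiating, L cosφ·φ̇ = r ω cosθ.
L cosφ = √(L² − r² sin²θ) = 0.71924 m.
|ω_rod| = r ω |cosθ| / √(L² − r² sin²θ) = 0.1534·16.76·0.21132/0.71924 = 0.75518 rad/s.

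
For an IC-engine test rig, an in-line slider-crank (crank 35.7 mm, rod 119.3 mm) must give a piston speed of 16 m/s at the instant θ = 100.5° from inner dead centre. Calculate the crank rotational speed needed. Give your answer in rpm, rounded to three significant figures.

4620

For an in-line slider-crank, |v_piston| = rω|sinθ|·[1 + r cosθ/√(L² − r² sin²θ)].
With r = 0.0357 m, L = 0.1193 m, θ = 100.5°: the bracketed kinematic factor |dx/dθ| = 0.033099 m.
ω = v/|dx/dθ| = 16/0.033099 = 483.39 rad/s.
N = 60ω/(2π) = 4616.1 rpm.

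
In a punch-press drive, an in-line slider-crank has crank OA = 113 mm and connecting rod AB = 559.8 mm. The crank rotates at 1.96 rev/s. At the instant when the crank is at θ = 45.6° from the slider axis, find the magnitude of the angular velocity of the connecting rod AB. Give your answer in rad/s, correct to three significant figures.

ω = 12.32 rad/s (converted from 1.96 rev/s).
The rod makes angle φ with the slider axis where L sinφ = r sinθ; differentiating, L cosφ·φ̇ = r ω cosθ.
L cosφ = √(L² − r² sin²θ) = 0.55395 m.
|ω_rod| = r ω |cosθ| / √(L² − r² sin²θ) = 0.113·12.32·0.69966/0.55395 = 1.7577 rad/s.

1.76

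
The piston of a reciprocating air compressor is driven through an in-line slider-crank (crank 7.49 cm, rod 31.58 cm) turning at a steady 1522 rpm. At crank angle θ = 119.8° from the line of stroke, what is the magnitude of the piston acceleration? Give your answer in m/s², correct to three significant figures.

ω = 2π·1522/60 = 159.4 rad/s
x(θ) = r cosθ + √(L² − r² sin²θ); with ω constant, a = ω²·d²x/dθ².
d²x/dθ² = −r cosθ − r²(cos2θ)/√u − r⁴ sin²2θ/(4u^{3/2}),  u = L² − r² sin²θ = 0.0955052 m².
Substituting r = 0.0749 m, L = 0.3158 m, θ = 119.8°: d²x/dθ² = +0.046211 m.
a = ω²·d²x/dθ² = (159.4)²·(+0.046211) = +1173.9 m/s²;  |a| = 1173.9 m/s².

1170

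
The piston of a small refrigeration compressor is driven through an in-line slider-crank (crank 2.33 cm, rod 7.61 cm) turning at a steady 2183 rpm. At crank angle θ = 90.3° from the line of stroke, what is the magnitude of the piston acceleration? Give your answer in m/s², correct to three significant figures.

398

ω = 2π·2183/60 = 228.6 rad/s
x(θ) = r cosθ + √(L² − r² sin²θ); with ω constant, a = ω²·d²x/dθ².
d²x/dθ² = −r cosθ − r²(cos2θ)/√u − r⁴ sin²2θ/(4u^{3/2}),  u = L² − r² sin²θ = 0.00524833 m².
Substituting r = 0.0233 m, L = 0.0761 m, θ = 90.3°: d²x/dθ² = +0.0076153 m.
a = ω²·d²x/dθ² = (228.6)²·(+0.0076153) = +397.97 m/s²;  |a| = 397.97 m/s².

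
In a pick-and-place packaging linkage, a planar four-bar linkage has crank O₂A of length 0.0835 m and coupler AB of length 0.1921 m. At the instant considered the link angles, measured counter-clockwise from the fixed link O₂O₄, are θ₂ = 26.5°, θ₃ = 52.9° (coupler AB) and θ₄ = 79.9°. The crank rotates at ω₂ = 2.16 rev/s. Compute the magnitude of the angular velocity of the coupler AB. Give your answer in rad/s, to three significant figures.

ω₂ = 13.57 rad/s (from 2.16 rev/s).
Differentiating the loop-closure r₂e^{iθ₂}+r₃e^{iθ₃}=r₁+r₄e^{iθ₄} gives r₂ω₂e^{iθ₂}+r₃ω₃e^{iθ₃}=r₄ω₄e^{iθ₄}.
Eliminating the other unknown: ω₃ = r₂ω₂ sin(θ₄−θ₂) / [r₃ sin(θ₃−θ₄)].
Numerator sine = +0.80282; denominator sine = -0.45399.
Result = 0.0835·13.57·(+0.80282) / (0.1921·(-0.45399)) = -10.432 rad/s; magnitude 10.432 rad/s.

10.4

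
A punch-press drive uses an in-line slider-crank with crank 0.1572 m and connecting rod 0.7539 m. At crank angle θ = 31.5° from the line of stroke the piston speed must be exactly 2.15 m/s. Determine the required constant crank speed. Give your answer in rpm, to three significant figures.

212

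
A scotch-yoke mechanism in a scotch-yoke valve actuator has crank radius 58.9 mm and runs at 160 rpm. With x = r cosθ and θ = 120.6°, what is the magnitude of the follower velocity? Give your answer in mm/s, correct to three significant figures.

849

ω = 16.76 rad/s (from 160 rpm).
x = r cosθ ⇒ ẋ = −rω sinθ.
|v| = rω|sinθ| = 0.0589·16.76·|sin 120.6°| = 0.84945 m/s = 849.45 mm/s.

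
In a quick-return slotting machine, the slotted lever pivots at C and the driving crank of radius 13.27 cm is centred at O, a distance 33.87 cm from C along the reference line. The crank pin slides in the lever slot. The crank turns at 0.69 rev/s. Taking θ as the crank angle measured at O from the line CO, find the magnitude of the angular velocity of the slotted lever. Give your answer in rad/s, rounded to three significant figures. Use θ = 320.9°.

ω = 4.335 rad/s (from 0.69 rev/s).
Crank pin A relative to C: A = (d + r cosθ, r sinθ); lever angle φ = atan2(r sinθ, d + r cosθ).
Differentiating tanφ: φ̇ = rω(d cosθ + r)/(d² + r² + 2dr cosθ).
d² + r² + 2dr cosθ = |CA|² = 0.202087 m²;  d cosθ + r = +0.39555 m.
|ω_lever| = |0.1327·4.335·+0.39555| / 0.202087 = 1.1261 rad/s.

1.13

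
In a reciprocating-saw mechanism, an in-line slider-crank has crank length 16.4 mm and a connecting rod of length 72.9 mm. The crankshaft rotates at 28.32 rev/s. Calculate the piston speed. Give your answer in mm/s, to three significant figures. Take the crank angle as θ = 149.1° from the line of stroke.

ω = 2π·28.3 = 177.9 rad/s
For an in-line slider-crank, x = r cosθ + √(L² − r² sin²θ), so v = −rω sinθ·[1 + r cosθ/√(L² − r² sin²θ)].
With r = 0.0164 m, L = 0.0729 m, θ = 149.1°: √(L² − r² sin²θ) = 0.072412 m.
v = −0.0164·177.9·0.51354·[1 + 0.0164·-0.85806/0.072412] = -1.2074 m/s.
|v| = 1.2074 m/s = 1207.4 mm/s.

1210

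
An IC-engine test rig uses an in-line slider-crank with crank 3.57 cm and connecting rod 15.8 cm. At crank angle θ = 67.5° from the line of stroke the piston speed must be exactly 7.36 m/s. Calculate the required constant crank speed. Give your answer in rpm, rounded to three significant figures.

1960

For an in-line slider-crank, |v_piston| = rω|sinθ|·[1 + r cosθ/√(L² − r² sin²θ)].
With r = 0.0357 m, L = 0.158 m, θ = 67.5°: the bracketed kinematic factor |dx/dθ| = 0.035899 m.
ω = v/|dx/dθ| = 7.36/0.035899 = 205.02 rad/s.
N = 60ω/(2π) = 1957.8 rpm.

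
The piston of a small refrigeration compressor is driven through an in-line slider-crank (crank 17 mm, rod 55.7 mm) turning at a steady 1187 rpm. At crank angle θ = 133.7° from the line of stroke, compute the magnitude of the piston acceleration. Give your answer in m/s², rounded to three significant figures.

183

ω = 2π·1187/60 = 124.3 rad/s
x(θ) = r cosθ + √(L² − r² sin²θ); with ω constant, a = ω²·d²x/dθ².
d²x/dθ² = −r cosθ − r²(cos2θ)/√u − r⁴ sin²2θ/(4u^{3/2}),  u = L² − r² sin²θ = 0.00295144 m².
Substituting r = 0.017 m, L = 0.0557 m, θ = 133.7°: d²x/dθ² = +0.011856 m.
a = ω²·d²x/dθ² = (124.3)²·(+0.011856) = +183.19 m/s²;  |a| = 183.19 m/s².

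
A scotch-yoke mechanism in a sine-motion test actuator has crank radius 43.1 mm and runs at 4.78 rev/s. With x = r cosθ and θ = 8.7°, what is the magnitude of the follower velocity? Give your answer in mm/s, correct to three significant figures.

ω = 30.03 rad/s (from 4.78 rev/s).
x = r cosθ ⇒ ẋ = −rω sinθ.
|v| = rω|sinθ| = 0.0431·30.03·|sin 8.7°| = 0.1958 m/s = 195.8 mm/s.

196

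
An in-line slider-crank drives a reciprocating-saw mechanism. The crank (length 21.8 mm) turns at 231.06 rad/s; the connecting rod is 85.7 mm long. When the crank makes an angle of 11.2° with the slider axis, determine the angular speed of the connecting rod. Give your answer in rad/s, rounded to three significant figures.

57.7

ω = 231.1 rad/s
The rod makes angle φ with the slider axis where L sinφ = r sinθ; differentiating, L cosφ·φ̇ = r ω cosθ.
L cosφ = √(L² − r² sin²θ) = 0.085595 m.
|ω_rod| = r ω |cosθ| / √(L² − r² sin²θ) = 0.0218·231.1·0.98096/0.085595 = 57.727 rad/s.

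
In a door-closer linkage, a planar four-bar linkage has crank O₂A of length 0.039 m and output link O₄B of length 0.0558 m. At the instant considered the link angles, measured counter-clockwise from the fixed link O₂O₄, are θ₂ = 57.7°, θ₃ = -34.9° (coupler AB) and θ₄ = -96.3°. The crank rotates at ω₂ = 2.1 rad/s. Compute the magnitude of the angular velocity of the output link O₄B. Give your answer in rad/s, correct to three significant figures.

ω₂ = 2.1 rad/s
Differentiating the loop-closure r₂e^{iθ₂}+r₃e^{iθ₃}=r₁+r₄e^{iθ₄} gives r₂ω₂e^{iθ₂}+r₃ω₃e^{iθ₃}=r₄ω₄e^{iθ₄}.
Eliminating the other unknown: ω₄ = r₂ω₂ sin(θ₂−θ₃) / [r₄ sin(θ₄−θ₃)].
Numerator sine = +0.99897; denominator sine = -0.87798.
Result = 0.039·2.1·(+0.99897) / (0.0558·(-0.87798)) = -1.67 rad/s; magnitude 1.67 rad/s.

1.67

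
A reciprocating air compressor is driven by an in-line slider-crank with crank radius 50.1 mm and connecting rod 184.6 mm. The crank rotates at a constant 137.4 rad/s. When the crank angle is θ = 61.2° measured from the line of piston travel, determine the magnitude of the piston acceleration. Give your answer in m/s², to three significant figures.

318

ω = 137.4 rad/s
x(θ) = r cosθ + √(L² − r² sin²θ); with ω constant, a = ω²·d²x/dθ².
d²x/dθ² = −r cosθ − r²(cos2θ)/√u − r⁴ sin²2θ/(4u^{3/2}),  u = L² − r² sin²θ = 0.0321497 m².
Substituting r = 0.0501 m, L = 0.1846 m, θ = 61.2°: d²x/dθ² = -0.01683 m.
a = ω²·d²x/dθ² = (137.4)²·(-0.01683) = -317.73 m/s²;  |a| = 317.73 m/s².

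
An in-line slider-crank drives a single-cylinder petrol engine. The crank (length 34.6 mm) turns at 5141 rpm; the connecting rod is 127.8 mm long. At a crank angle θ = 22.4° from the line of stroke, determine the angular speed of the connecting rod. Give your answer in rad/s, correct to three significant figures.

ω = 538.4 rad/s (converted from 5141 rpm).
The rod makes angle φ with the slider axis where L sinφ = r sinθ; differentiating, L cosφ·φ̇ = r ω cosθ.
L cosφ = √(L² − r² sin²θ) = 0.12712 m.
|ω_rod| = r ω |cosθ| / √(L² − r² sin²θ) = 0.0346·538.4·0.92455/0.12712 = 135.48 rad/s.

135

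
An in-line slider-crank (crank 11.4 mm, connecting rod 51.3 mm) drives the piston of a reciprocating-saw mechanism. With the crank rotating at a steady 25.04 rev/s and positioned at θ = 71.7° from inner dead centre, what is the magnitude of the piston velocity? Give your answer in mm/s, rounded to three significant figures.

1820

ω = 2π·25 = 157.3 rad/s
For an in-line slider-crank, x = r cosθ + √(L² − r² sin²θ), so v = −rω sinθ·[1 + r cosθ/√(L² − r² sin²θ)].
With r = 0.0114 m, L = 0.0513 m, θ = 71.7°: √(L² − r² sin²θ) = 0.050145 m.
v = −0.0114·157.3·0.94943·[1 + 0.0114·0.31399/0.050145] = -1.8244 m/s.
|v| = 1.8244 m/s = 1824.4 mm/s.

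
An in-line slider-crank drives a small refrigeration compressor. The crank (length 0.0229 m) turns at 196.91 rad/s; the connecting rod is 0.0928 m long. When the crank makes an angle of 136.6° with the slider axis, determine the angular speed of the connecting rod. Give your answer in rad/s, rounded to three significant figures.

35.8

ω = 196.9 rad/s
The rod makes angle φ with the slider axis where L sinφ = r sinθ; differentiating, L cosφ·φ̇ = r ω cosθ.
L cosφ = √(L² − r² sin²θ) = 0.091456 m.
|ω_rod| = r ω |cosθ| / √(L² − r² sin²θ) = 0.0229·196.9·0.72657/0.091456 = 35.824 rad/s.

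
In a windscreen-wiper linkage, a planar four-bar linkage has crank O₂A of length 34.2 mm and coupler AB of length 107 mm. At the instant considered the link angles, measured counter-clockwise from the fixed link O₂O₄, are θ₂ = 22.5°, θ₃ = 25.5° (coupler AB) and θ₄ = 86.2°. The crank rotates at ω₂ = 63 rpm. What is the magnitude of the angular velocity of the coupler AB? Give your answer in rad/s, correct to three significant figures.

ω₂ = 6.597 rad/s (from 63 rpm).
Differentiating the loop-closure r₂e^{iθ₂}+r₃e^{iθ₃}=r₁+r₄e^{iθ₄} gives r₂ω₂e^{iθ₂}+r₃ω₃e^{iθ₃}=r₄ω₄e^{iθ₄}.
Eliminating the other unknown: ω₃ = r₂ω₂ sin(θ₄−θ₂) / [r₃ sin(θ₃−θ₄)].
Numerator sine = +0.89649; denominator sine = -0.87207.
Result = 0.0342·6.597·(+0.89649) / (0.107·(-0.87207)) = -2.1677 rad/s; magnitude 2.1677 rad/s.

2.17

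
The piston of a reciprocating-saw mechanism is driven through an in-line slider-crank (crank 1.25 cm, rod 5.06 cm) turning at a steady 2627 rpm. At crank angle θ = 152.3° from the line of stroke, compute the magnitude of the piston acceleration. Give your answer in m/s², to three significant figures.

ω = 2π·2627/60 = 275.1 rad/s
x(θ) = r cosθ + √(L² − r² sin²θ); with ω constant, a = ω²·d²x/dθ².
d²x/dθ² = −r cosθ − r²(cos2θ)/√u − r⁴ sin²2θ/(4u^{3/2}),  u = L² − r² sin²θ = 0.0025266 m².
Substituting r = 0.0125 m, L = 0.0506 m, θ = 152.3°: d²x/dθ² = +0.0092697 m.
a = ω²·d²x/dθ² = (275.1)²·(+0.0092697) = +701.53 m/s²;  |a| = 701.53 m/s².

702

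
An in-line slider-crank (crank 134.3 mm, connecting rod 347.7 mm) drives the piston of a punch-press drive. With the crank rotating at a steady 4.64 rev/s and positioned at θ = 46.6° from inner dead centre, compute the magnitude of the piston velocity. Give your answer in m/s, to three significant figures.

3.63

ω = 2π·4.64 = 29.15 rad/s
For an in-line slider-crank, x = r cosθ + √(L² − r² sin²θ), so v = −rω sinθ·[1 + r cosθ/√(L² − r² sin²θ)].
With r = 0.1343 m, L = 0.3477 m, θ = 46.6°: √(L² − r² sin²θ) = 0.33373 m.
v = −0.1343·29.15·0.72657·[1 + 0.1343·0.68709/0.33373] = -3.6314 m/s.
|v| = 3.6314 m/s.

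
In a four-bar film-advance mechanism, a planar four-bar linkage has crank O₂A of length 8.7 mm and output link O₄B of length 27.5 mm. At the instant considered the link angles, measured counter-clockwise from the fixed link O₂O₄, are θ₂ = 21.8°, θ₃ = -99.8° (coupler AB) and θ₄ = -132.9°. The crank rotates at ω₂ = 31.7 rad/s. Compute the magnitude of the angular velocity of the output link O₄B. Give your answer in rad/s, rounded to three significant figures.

15.6

ω₂ = 31.7 rad/s
Differentiating the loop-closure r₂e^{iθ₂}+r₃e^{iθ₃}=r₁+r₄e^{iθ₄} gives r₂ω₂e^{iθ₂}+r₃ω₃e^{iθ₃}=r₄ω₄e^{iθ₄}.
Eliminating the other unknown: ω₄ = r₂ω₂ sin(θ₂−θ₃) / [r₄ sin(θ₄−θ₃)].
Numerator sine = +0.85173; denominator sine = -0.54610.
Result = 0.0087·31.7·(+0.85173) / (0.0275·(-0.54610)) = -15.641 rad/s; magnitude 15.641 rad/s.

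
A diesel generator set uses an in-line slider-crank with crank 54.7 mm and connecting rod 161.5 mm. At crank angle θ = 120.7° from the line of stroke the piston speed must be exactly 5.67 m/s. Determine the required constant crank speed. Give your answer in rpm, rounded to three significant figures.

1410

For an in-line slider-crank, |v_piston| = rω|sinθ|·[1 + r cosθ/√(L² − r² sin²θ)].
With r = 0.0547 m, L = 0.1615 m, θ = 120.7°: the bracketed kinematic factor |dx/dθ| = 0.038532 m.
ω = v/|dx/dθ| = 5.67/0.038532 = 147.15 rad/s.
N = 60ω/(2π) = 1405.2 rpm.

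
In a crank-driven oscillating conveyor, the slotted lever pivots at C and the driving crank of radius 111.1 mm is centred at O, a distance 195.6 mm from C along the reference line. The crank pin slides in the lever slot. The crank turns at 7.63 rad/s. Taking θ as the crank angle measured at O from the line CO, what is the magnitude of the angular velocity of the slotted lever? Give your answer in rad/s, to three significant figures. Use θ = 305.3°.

2.51

ω = 7.63 rad/s
Crank pin A relative to C: A = (d + r cosθ, r sinθ); lever angle φ = atan2(r sinθ, d + r cosθ).
Differentiating tanφ: φ̇ = rω(d cosθ + r)/(d² + r² + 2dr cosθ).
d² + r² + 2dr cosθ = |CA|² = 0.0757176 m²;  d cosθ + r = +0.22413 m.
|ω_lever| = |0.1111·7.63·+0.22413| / 0.0757176 = 2.5092 rad/s.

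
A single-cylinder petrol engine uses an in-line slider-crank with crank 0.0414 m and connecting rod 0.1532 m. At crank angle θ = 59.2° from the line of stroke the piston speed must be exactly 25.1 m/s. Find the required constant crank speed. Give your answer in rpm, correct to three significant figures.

5900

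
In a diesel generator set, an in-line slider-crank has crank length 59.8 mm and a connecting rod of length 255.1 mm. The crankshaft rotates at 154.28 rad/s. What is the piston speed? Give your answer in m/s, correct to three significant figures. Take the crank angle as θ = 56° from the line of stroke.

ω = 154.3 rad/s
For an in-line slider-crank, x = r cosθ + √(L² − r² sin²θ), so v = −rω sinθ·[1 + r cosθ/√(L² − r² sin²θ)].
With r = 0.0598 m, L = 0.2551 m, θ = 56°: √(L² − r² sin²θ) = 0.25024 m.
v = −0.0598·154.3·0.82904·[1 + 0.0598·0.55919/0.25024] = -8.6708 m/s.
|v| = 8.6708 m/s.

8.67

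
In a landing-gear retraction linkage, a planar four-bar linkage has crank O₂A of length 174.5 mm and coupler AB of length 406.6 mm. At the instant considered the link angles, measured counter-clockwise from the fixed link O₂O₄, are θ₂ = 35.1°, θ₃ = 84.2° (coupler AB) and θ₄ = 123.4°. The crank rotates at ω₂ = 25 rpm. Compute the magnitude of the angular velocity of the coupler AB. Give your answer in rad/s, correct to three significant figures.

1.78

ω₂ = 2.618 rad/s (from 25 rpm).
Differentiating the loop-closure r₂e^{iθ₂}+r₃e^{iθ₃}=r₁+r₄e^{iθ₄} gives r₂ω₂e^{iθ₂}+r₃ω₃e^{iθ₃}=r₄ω₄e^{iθ₄}.
Eliminating the other unknown: ω₃ = r₂ω₂ sin(θ₄−θ₂) / [r₃ sin(θ₃−θ₄)].
Numerator sine = +0.99956; denominator sine = -0.63203.
Result = 0.1745·2.618·(+0.99956) / (0.4066·(-0.63203)) = -1.7769 rad/s; magnitude 1.7769 rad/s.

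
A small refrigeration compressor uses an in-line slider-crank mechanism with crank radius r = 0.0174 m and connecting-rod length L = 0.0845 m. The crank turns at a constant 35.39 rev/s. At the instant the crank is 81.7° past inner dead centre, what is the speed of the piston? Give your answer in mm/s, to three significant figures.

3940

ω = 2π·35.4 = 222.4 rad/s
For an in-line slider-crank, x = r cosθ + √(L² − r² sin²θ), so v = −rω sinθ·[1 + r cosθ/√(L² − r² sin²θ)].
With r = 0.0174 m, L = 0.0845 m, θ = 81.7°: √(L² − r² sin²θ) = 0.082727 m.
v = −0.0174·222.4·0.98953·[1 + 0.0174·0.14436/0.082727] = -3.9448 m/s.
|v| = 3.9448 m/s = 3944.8 mm/s.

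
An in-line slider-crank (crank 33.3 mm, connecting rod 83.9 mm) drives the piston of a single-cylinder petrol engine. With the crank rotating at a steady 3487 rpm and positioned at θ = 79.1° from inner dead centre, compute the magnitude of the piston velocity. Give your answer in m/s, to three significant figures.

12.9

ω = 2π·3487/60 = 365.2 rad/s
For an in-line slider-crank, x = r cosθ + √(L² − r² sin²θ), so v = −rω sinθ·[1 + r cosθ/√(L² − r² sin²θ)].
With r = 0.0333 m, L = 0.0839 m, θ = 79.1°: √(L² − r² sin²θ) = 0.077266 m.
v = −0.0333·365.2·0.98196·[1 + 0.0333·0.18910/0.077266] = -12.913 m/s.
|v| = 12.913 m/s.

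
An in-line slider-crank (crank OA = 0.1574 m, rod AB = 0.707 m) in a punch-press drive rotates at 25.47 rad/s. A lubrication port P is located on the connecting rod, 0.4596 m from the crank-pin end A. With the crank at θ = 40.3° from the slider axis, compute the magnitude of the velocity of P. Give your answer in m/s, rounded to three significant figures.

ω = 25.47 rad/s.  Crank-pin speed |V_A| = rω = 4.009 m/s, perpendicular to OA.
Rod angle: sinφ = −(r/L) sinθ ⇒ φ = -8.279°; ω_rod = −rω cosθ/√(L²−r²sin²θ) = -4.3702 rad/s.
V_P = V_A + ω_rod × AP, with AP = 0.4596 m along the rod.
Components: V_Px = −rω sinθ − a·ω_rod·sinφ = -2.8822 m/s;  V_Py = rω cosθ + a·ω_rod·cosφ = +1.0699 m/s.
|V_P| = √(V_Px² + V_Py²) = 3.0744 m/s.

3.07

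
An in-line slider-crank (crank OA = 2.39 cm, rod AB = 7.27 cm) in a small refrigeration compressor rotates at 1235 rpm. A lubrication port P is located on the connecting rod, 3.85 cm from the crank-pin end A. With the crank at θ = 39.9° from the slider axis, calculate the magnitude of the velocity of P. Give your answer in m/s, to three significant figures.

2.51

ω = 129.3 rad/s.  Crank-pin speed |V_A| = rω = 3.091 m/s, perpendicular to OA.
Rod angle: sinφ = −(r/L) sinθ ⇒ φ = -12.174°; ω_rod = −rω cosθ/√(L²−r²sin²θ) = -33.368 rad/s.
V_P = V_A + ω_rod × AP, with AP = 0.0385 m along the rod.
Components: V_Px = −rω sinθ − a·ω_rod·sinφ = -2.2536 m/s;  V_Py = rω cosθ + a·ω_rod·cosφ = +1.1155 m/s.
|V_P| = √(V_Px² + V_Py²) = 2.5146 m/s.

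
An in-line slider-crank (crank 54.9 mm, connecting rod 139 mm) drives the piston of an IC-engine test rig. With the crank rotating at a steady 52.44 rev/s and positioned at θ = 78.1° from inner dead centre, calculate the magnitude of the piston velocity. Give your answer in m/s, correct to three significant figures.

ω = 2π·52.4 = 329.5 rad/s
For an in-line slider-crank, x = r cosθ + √(L² − r² sin²θ), so v = −rω sinθ·[1 + r cosθ/√(L² − r² sin²θ)].
With r = 0.0549 m, L = 0.139 m, θ = 78.1°: √(L² − r² sin²θ) = 0.1282 m.
v = −0.0549·329.5·0.97851·[1 + 0.0549·0.20620/0.1282] = -19.263 m/s.
|v| = 19.263 m/s.

19.3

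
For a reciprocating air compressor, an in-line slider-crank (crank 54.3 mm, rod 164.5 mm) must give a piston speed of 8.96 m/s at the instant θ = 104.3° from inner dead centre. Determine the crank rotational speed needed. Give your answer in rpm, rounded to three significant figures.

For an in-line slider-crank, |v_piston| = rω|sinθ|·[1 + r cosθ/√(L² − r² sin²θ)].
With r = 0.0543 m, L = 0.1645 m, θ = 104.3°: the bracketed kinematic factor |dx/dθ| = 0.04809 m.
ω = v/|dx/dθ| = 8.96/0.04809 = 186.32 rad/s.
N = 60ω/(2π) = 1779.2 rpm.

1780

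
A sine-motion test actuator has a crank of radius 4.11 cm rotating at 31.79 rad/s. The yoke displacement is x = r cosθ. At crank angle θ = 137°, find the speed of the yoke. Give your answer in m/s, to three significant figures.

ω = 31.79 rad/s
x = r cosθ ⇒ ẋ = −rω sinθ.
|v| = rω|sinθ| = 0.0411·31.79·|sin 137°| = 0.89108 m/s.

0.891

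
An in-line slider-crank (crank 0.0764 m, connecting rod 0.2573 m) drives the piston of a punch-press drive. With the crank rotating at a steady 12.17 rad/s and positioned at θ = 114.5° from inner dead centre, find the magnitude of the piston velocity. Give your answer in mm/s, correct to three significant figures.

738

ω = 12.17 rad/s
For an in-line slider-crank, x = r cosθ + √(L² − r² sin²θ), so v = −rω sinθ·[1 + r cosθ/√(L² − r² sin²θ)].
With r = 0.0764 m, L = 0.2573 m, θ = 114.5°: √(L² − r² sin²θ) = 0.24773 m.
v = −0.0764·12.17·0.90996·[1 + 0.0764·-0.41469/0.24773] = -0.73787 m/s.
|v| = 0.73787 m/s = 737.87 mm/s.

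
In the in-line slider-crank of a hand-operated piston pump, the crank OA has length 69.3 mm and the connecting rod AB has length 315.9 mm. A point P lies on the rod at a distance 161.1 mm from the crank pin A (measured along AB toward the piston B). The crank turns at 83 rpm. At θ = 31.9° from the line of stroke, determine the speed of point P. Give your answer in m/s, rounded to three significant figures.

ω = 8.692 rad/s.  Crank-pin speed |V_A| = rω = 0.60234 m/s, perpendicular to OA.
Rod angle: sinφ = −(r/L) sinθ ⇒ φ = -6.657°; ω_rod = −rω cosθ/√(L²−r²sin²θ) = -1.6298 rad/s.
V_P = V_A + ω_rod × AP, with AP = 0.1611 m along the rod.
Components: V_Px = −rω sinθ − a·ω_rod·sinφ = -0.34873 m/s;  V_Py = rω cosθ + a·ω_rod·cosφ = +0.25058 m/s.
|V_P| = √(V_Px² + V_Py²) = 0.42943 m/s.

0.429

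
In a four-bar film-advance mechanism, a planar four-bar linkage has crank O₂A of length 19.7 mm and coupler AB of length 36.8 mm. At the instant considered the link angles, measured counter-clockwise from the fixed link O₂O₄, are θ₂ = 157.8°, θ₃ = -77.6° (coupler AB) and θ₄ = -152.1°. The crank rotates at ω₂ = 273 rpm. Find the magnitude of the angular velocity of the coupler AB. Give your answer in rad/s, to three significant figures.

12.2

ω₂ = 28.59 rad/s (from 273 rpm).
Differentiating the loop-closure r₂e^{iθ₂}+r₃e^{iθ₃}=r₁+r₄e^{iθ₄} gives r₂ω₂e^{iθ₂}+r₃ω₃e^{iθ₃}=r₄ω₄e^{iθ₄}.
Eliminating the other unknown: ω₃ = r₂ω₂ sin(θ₄−θ₂) / [r₃ sin(θ₃−θ₄)].
Numerator sine = +0.76717; denominator sine = +0.96363.
Result = 0.0197·28.59·(+0.76717) / (0.0368·(+0.96363)) = +12.184 rad/s; magnitude 12.184 rad/s.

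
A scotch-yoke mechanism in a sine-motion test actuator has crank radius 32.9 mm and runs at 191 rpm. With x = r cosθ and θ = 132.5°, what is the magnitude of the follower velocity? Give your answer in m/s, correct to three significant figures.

0.485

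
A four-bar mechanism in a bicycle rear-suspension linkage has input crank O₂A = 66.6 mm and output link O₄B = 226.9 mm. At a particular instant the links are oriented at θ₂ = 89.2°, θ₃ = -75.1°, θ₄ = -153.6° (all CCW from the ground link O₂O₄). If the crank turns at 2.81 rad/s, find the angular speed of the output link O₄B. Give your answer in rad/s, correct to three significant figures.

ω₂ = 2.81 rad/s
Differentiating the loop-closure r₂e^{iθ₂}+r₃e^{iθ₃}=r₁+r₄e^{iθ₄} gives r₂ω₂e^{iθ₂}+r₃ω₃e^{iθ₃}=r₄ω₄e^{iθ₄}.
Eliminating the other unknown: ω₄ = r₂ω₂ sin(θ₂−θ₃) / [r₄ sin(θ₄−θ₃)].
Numerator sine = +0.27060; denominator sine = -0.97992.
Result = 0.0666·2.81·(+0.27060) / (0.2269·(-0.97992)) = -0.22776 rad/s; magnitude 0.22776 rad/s.

0.228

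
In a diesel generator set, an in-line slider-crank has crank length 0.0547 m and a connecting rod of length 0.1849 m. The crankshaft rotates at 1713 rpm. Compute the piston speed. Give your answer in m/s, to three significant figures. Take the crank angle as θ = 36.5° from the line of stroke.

ω = 2π·1713/60 = 179.4 rad/s
For an in-line slider-crank, x = r cosθ + √(L² − r² sin²θ), so v = −rω sinθ·[1 + r cosθ/√(L² − r² sin²θ)].
With r = 0.0547 m, L = 0.1849 m, θ = 36.5°: √(L² − r² sin²θ) = 0.18201 m.
v = −0.0547·179.4·0.59482·[1 + 0.0547·0.80386/0.18201] = -7.2466 m/s.
|v| = 7.2466 m/s.

7.25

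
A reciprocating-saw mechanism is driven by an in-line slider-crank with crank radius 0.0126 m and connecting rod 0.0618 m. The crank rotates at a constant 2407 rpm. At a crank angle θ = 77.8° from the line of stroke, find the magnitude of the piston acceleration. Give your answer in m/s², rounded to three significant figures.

17.8

ω = 2π·2407/60 = 252.1 rad/s
x(θ) = r cosθ + √(L² − r² sin²θ); with ω constant, a = ω²·d²x/dθ².
d²x/dθ² = −r cosθ − r²(cos2θ)/√u − r⁴ sin²2θ/(4u^{3/2}),  u = L² − r² sin²θ = 0.00366757 m².
Substituting r = 0.0126 m, L = 0.0618 m, θ = 77.8°: d²x/dθ² = -0.00028017 m.
a = ω²·d²x/dθ² = (252.1)²·(-0.00028017) = -17.8 m/s²;  |a| = 17.8 m/s².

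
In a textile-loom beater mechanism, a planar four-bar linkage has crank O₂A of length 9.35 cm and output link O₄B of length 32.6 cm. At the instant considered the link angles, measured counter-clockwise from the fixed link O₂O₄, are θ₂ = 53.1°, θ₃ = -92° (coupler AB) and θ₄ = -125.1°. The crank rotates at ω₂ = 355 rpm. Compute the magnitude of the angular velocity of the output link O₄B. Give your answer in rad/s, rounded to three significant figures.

ω₂ = 37.18 rad/s (from 355 rpm).
Differentiating the loop-closure r₂e^{iθ₂}+r₃e^{iθ₃}=r₁+r₄e^{iθ₄} gives r₂ω₂e^{iθ₂}+r₃ω₃e^{iθ₃}=r₄ω₄e^{iθ₄}.
Eliminating the other unknown: ω₄ = r₂ω₂ sin(θ₂−θ₃) / [r₄ sin(θ₄−θ₃)].
Numerator sine = +0.57215; denominator sine = -0.54610.
Result = 0.0935·37.18·(+0.57215) / (0.326·(-0.54610)) = -11.171 rad/s; magnitude 11.171 rad/s.

11.2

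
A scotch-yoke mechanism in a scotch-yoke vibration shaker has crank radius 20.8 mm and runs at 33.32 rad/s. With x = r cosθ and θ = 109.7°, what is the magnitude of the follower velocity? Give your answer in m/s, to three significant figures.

0.652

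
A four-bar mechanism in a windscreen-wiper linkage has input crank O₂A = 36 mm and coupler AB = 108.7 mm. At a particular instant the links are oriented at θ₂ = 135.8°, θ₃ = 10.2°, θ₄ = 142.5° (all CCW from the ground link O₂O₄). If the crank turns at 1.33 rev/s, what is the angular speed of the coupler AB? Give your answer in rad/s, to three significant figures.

ω₂ = 8.357 rad/s (from 1.33 rev/s).
Differentiating the loop-closure r₂e^{iθ₂}+r₃e^{iθ₃}=r₁+r₄e^{iθ₄} gives r₂ω₂e^{iθ₂}+r₃ω₃e^{iθ₃}=r₄ω₄e^{iθ₄}.
Eliminating the other unknown: ω₃ = r₂ω₂ sin(θ₄−θ₂) / [r₃ sin(θ₃−θ₄)].
Numerator sine = +0.11667; denominator sine = -0.73963.
Result = 0.036·8.357·(+0.11667) / (0.1087·(-0.73963)) = -0.43657 rad/s; magnitude 0.43657 rad/s.

0.437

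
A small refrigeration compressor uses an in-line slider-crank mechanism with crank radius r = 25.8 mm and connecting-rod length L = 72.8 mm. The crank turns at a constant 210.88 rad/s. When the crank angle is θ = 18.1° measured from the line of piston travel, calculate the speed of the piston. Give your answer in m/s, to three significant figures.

ω = 210.9 rad/s
For an in-line slider-crank, x = r cosθ + √(L² − r² sin²θ), so v = −rω sinθ·[1 + r cosθ/√(L² − r² sin²θ)].
With r = 0.0258 m, L = 0.0728 m, θ = 18.1°: √(L² − r² sin²θ) = 0.072357 m.
v = −0.0258·210.9·0.31068·[1 + 0.0258·0.95052/0.072357] = -2.2632 m/s.
|v| = 2.2632 m/s.

2.26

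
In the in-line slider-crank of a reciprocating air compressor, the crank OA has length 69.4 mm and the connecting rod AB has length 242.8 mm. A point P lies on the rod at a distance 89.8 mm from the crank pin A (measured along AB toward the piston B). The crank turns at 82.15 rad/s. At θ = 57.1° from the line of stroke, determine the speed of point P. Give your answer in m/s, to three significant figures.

ω = 82.15 rad/s.  Crank-pin speed |V_A| = rω = 5.7012 m/s, perpendicular to OA.
Rod angle: sinφ = −(r/L) sinθ ⇒ φ = -13.886°; ω_rod = −rω cosθ/√(L²−r²sin²θ) = -13.138 rad/s.
V_P = V_A + ω_rod × AP, with AP = 0.0898 m along the rod.
Components: V_Px = −rω sinθ − a·ω_rod·sinφ = -5.07 m/s;  V_Py = rω cosθ + a·ω_rod·cosφ = +1.9514 m/s.
|V_P| = √(V_Px² + V_Py²) = 5.4326 m/s.

5.43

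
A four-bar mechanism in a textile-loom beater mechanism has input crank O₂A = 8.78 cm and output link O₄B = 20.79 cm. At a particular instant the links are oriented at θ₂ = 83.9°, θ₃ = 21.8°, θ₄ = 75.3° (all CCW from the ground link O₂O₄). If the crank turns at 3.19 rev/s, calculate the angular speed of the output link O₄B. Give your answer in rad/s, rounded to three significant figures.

9.31

ω₂ = 20.04 rad/s (from 3.19 rev/s).
Differentiating the loop-closure r₂e^{iθ₂}+r₃e^{iθ₃}=r₁+r₄e^{iθ₄} gives r₂ω₂e^{iθ₂}+r₃ω₃e^{iθ₃}=r₄ω₄e^{iθ₄}.
Eliminating the other unknown: ω₄ = r₂ω₂ sin(θ₂−θ₃) / [r₄ sin(θ₄−θ₃)].
Numerator sine = +0.88377; denominator sine = +0.80386.
Result = 0.0878·20.04·(+0.88377) / (0.2079·(+0.80386)) = +9.3061 rad/s; magnitude 9.3061 rad/s.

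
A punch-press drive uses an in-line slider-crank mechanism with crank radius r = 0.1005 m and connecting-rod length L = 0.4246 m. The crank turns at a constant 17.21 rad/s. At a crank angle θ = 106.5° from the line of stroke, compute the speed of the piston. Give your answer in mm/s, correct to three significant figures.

1540

ω = 17.21 rad/s
For an in-line slider-crank, x = r cosθ + √(L² − r² sin²θ), so v = −rω sinθ·[1 + r cosθ/√(L² − r² sin²θ)].
With r = 0.1005 m, L = 0.4246 m, θ = 106.5°: √(L² − r² sin²θ) = 0.41352 m.
v = −0.1005·17.21·0.95882·[1 + 0.1005·-0.28402/0.41352] = -1.5439 m/s.
|v| = 1.5439 m/s = 1543.9 mm/s.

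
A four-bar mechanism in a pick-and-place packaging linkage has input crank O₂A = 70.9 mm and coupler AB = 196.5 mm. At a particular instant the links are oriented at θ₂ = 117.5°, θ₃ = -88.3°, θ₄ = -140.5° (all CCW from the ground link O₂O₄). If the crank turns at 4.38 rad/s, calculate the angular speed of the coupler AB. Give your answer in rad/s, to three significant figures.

ω₂ = 4.38 rad/s
Differentiating the loop-closure r₂e^{iθ₂}+r₃e^{iθ₃}=r₁+r₄e^{iθ₄} gives r₂ω₂e^{iθ₂}+r₃ω₃e^{iθ₃}=r₄ω₄e^{iθ₄}.
Eliminating the other unknown: ω₃ = r₂ω₂ sin(θ₄−θ₂) / [r₃ sin(θ₃−θ₄)].
Numerator sine = +0.97815; denominator sine = +0.79016.
Result = 0.0709·4.38·(+0.97815) / (0.1965·(+0.79016)) = +1.9564 rad/s; magnitude 1.9564 rad/s.

1.96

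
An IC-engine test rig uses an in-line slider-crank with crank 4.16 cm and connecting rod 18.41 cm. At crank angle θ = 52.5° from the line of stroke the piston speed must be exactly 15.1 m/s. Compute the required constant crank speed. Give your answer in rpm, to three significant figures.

For an in-line slider-crank, |v_piston| = rω|sinθ|·[1 + r cosθ/√(L² − r² sin²θ)].
With r = 0.0416 m, L = 0.1841 m, θ = 52.5°: the bracketed kinematic factor |dx/dθ| = 0.037618 m.
ω = v/|dx/dθ| = 15.1/0.037618 = 401.4 rad/s.
N = 60ω/(2π) = 3833.1 rpm.

3830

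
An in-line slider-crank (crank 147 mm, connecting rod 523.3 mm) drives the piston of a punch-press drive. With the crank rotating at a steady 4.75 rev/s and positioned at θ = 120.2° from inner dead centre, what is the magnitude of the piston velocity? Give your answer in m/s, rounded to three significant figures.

ω = 2π·4.75 = 29.85 rad/s
For an in-line slider-crank, x = r cosθ + √(L² − r² sin²θ), so v = −rω sinθ·[1 + r cosθ/√(L² − r² sin²θ)].
With r = 0.147 m, L = 0.5233 m, θ = 120.2°: √(L² − r² sin²θ) = 0.50764 m.
v = −0.147·29.85·0.86427·[1 + 0.147·-0.50302/0.50764] = -3.2395 m/s.
|v| = 3.2395 m/s.

3.24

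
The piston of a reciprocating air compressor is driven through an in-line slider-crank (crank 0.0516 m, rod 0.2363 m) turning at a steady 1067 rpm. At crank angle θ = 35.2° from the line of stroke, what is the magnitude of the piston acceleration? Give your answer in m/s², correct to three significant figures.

ω = 2π·1067/60 = 111.7 rad/s
x(θ) = r cosθ + √(L² − r² sin²θ); with ω constant, a = ω²·d²x/dθ².
d²x/dθ² = −r cosθ − r²(cos2θ)/√u − r⁴ sin²2θ/(4u^{3/2}),  u = L² − r² sin²θ = 0.054953 m².
Substituting r = 0.0516 m, L = 0.2363 m, θ = 35.2°: d²x/dθ² = -0.046097 m.
a = ω²·d²x/dθ² = (111.7)²·(-0.046097) = -575.52 m/s²;  |a| = 575.52 m/s².

576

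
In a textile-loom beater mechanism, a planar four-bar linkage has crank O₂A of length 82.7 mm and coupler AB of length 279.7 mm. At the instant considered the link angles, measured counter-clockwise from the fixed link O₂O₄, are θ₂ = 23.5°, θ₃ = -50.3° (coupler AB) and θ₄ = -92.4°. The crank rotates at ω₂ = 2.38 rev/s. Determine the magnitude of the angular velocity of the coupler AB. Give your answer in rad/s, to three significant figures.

ω₂ = 14.95 rad/s (from 2.38 rev/s).
Differentiating the loop-closure r₂e^{iθ₂}+r₃e^{iθ₃}=r₁+r₄e^{iθ₄} gives r₂ω₂e^{iθ₂}+r₃ω₃e^{iθ₃}=r₄ω₄e^{iθ₄}.
Eliminating the other unknown: ω₃ = r₂ω₂ sin(θ₄−θ₂) / [r₃ sin(θ₃−θ₄)].
Numerator sine = -0.89956; denominator sine = +0.67043.
Result = 0.0827·14.95·(-0.89956) / (0.2797·(+0.67043)) = -5.9326 rad/s; magnitude 5.9326 rad/s.

5.93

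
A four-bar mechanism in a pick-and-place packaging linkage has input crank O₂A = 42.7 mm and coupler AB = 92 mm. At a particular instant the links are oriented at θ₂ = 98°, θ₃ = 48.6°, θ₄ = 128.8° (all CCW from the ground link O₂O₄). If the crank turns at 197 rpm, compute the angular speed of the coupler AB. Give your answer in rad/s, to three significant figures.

4.98

ω₂ = 20.63 rad/s (from 197 rpm).
Differentiating the loop-closure r₂e^{iθ₂}+r₃e^{iθ₃}=r₁+r₄e^{iθ₄} gives r₂ω₂e^{iθ₂}+r₃ω₃e^{iθ₃}=r₄ω₄e^{iθ₄}.
Eliminating the other unknown: ω₃ = r₂ω₂ sin(θ₄−θ₂) / [r₃ sin(θ₃−θ₄)].
Numerator sine = +0.51204; denominator sine = -0.98541.
Result = 0.0427·20.63·(+0.51204) / (0.092·(-0.98541)) = -4.9754 rad/s; magnitude 4.9754 rad/s.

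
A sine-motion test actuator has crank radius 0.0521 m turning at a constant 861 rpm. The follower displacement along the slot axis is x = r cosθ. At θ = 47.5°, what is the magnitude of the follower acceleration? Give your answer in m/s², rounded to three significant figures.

286

ω = 90.16 rad/s (from 861 rpm).
x = r cosθ ⇒ ẍ = −rω² cosθ (ω constant).
|a| = rω²|cosθ| = 0.0521·(90.16)²·|cos 47.5°| = 286.14 m/s².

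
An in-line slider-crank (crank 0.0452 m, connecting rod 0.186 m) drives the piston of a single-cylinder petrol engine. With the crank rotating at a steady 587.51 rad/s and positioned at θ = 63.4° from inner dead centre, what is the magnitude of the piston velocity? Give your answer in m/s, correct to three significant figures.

ω = 587.5 rad/s
For an in-line slider-crank, x = r cosθ + √(L² − r² sin²θ), so v = −rω sinθ·[1 + r cosθ/√(L² − r² sin²θ)].
With r = 0.0452 m, L = 0.186 m, θ = 63.4°: √(L² − r² sin²θ) = 0.18156 m.
v = −0.0452·587.5·0.89415·[1 + 0.0452·0.44776/0.18156] = -26.392 m/s.
|v| = 26.392 m/s.

26.4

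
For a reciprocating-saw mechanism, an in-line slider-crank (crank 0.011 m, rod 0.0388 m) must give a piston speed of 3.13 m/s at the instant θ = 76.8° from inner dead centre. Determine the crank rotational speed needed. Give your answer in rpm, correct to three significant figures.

2610

For an in-line slider-crank, |v_piston| = rω|sinθ|·[1 + r cosθ/√(L² − r² sin²θ)].
With r = 0.011 m, L = 0.0388 m, θ = 76.8°: the bracketed kinematic factor |dx/dθ| = 0.011431 m.
ω = v/|dx/dθ| = 3.13/0.011431 = 273.82 rad/s.
N = 60ω/(2π) = 2614.8 rpm.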